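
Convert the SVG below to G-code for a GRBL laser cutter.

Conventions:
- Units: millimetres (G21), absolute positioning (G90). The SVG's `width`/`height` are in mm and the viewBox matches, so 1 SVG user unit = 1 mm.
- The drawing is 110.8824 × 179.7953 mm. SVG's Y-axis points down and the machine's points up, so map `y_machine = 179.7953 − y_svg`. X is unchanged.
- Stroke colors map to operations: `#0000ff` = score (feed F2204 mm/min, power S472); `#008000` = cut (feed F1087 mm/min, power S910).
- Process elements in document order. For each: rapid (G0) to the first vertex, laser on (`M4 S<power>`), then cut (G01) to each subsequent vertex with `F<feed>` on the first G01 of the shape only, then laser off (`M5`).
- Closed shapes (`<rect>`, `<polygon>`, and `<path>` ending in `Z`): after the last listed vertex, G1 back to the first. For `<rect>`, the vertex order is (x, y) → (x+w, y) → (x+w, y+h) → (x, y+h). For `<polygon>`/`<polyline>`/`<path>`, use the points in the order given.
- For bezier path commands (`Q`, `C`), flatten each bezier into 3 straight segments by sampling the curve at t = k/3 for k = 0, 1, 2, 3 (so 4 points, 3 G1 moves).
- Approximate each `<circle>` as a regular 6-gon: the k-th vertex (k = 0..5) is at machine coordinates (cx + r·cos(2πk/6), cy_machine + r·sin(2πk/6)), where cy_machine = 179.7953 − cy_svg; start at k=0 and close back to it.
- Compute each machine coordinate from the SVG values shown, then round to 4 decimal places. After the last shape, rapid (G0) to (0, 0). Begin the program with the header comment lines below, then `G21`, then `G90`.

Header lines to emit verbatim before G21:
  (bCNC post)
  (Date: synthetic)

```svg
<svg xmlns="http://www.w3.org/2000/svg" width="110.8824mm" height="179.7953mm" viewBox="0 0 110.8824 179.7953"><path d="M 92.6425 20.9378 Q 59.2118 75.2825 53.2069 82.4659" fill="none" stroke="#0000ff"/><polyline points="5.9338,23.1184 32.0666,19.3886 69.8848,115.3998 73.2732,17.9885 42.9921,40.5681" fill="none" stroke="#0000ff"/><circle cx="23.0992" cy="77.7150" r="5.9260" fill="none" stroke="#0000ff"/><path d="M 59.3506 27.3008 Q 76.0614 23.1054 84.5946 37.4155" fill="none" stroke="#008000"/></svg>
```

(bCNC post)
(Date: synthetic)
G21
G90
G0 X92.6425 Y158.8575
M4 S472
G01 X73.4027 Y127.8678 F2204
G01 X60.2575 Y107.3585
G01 X53.2069 Y97.3294
M5
G0 X5.9338 Y156.6769
M4 S472
G01 X32.0666 Y160.4067 F2204
G01 X69.8848 Y64.3955
G01 X73.2732 Y161.8068
G01 X42.9921 Y139.2272
M5
G0 X29.0252 Y102.0803
M4 S472
G01 X26.0622 Y107.2124 F2204
G01 X20.1362 Y107.2124
G01 X17.1732 Y102.0803
G01 X20.1362 Y96.9482
G01 X26.0622 Y96.9482
G01 X29.0252 Y102.0803
M5
G0 X59.3506 Y152.4945
M4 S910
G01 X69.5825 Y153.2353 F1087
G01 X77.9972 Y149.8637
G01 X84.5946 Y142.3798
M5
G0 X0.0000 Y0.0000

viewBox `0 0 110.8824 179.7953` with mm width/height → 1 unit = 1 mm. Flip: y_m = 179.7953 − y_svg.

**Shape 1** — `<path>` quadratic bezier, stroke `#0000ff` → score (S472, F2204). Control points (SVG): P0=(92.6425,20.9378), P1=(59.2118,75.2825), P2=(53.2069,82.4659); sampled at t=k/3. Machine vertices: (92.6425,158.8575) → (73.4027,127.8678) → (60.2575,107.3585) → (53.2069,97.3294). Open path.

**Shape 2** — `<polyline>` open polyline, stroke `#0000ff` → score (S472, F2204). Machine vertices: (5.9338,156.6769) → (32.0666,160.4067) → (69.8848,64.3955) → (73.2732,161.8068) → (42.9921,139.2272). Open path.

**Shape 3** — `<circle>` circle, stroke `#0000ff` → score (S472, F2204). Machine vertices: (29.0252,102.0803) → (26.0622,107.2124) → (20.1362,107.2124) → (17.1732,102.0803) → (20.1362,96.9482) → (26.0622,96.9482) → (29.0252,102.0803). Closed: final G1 returns to the first vertex.

**Shape 4** — `<path>` quadratic bezier, stroke `#008000` → cut (S910, F1087). Control points (SVG): P0=(59.3506,27.3008), P1=(76.0614,23.1054), P2=(84.5946,37.4155); sampled at t=k/3. Machine vertices: (59.3506,152.4945) → (69.5825,153.2353) → (77.9972,149.8637) → (84.5946,142.3798). Open path.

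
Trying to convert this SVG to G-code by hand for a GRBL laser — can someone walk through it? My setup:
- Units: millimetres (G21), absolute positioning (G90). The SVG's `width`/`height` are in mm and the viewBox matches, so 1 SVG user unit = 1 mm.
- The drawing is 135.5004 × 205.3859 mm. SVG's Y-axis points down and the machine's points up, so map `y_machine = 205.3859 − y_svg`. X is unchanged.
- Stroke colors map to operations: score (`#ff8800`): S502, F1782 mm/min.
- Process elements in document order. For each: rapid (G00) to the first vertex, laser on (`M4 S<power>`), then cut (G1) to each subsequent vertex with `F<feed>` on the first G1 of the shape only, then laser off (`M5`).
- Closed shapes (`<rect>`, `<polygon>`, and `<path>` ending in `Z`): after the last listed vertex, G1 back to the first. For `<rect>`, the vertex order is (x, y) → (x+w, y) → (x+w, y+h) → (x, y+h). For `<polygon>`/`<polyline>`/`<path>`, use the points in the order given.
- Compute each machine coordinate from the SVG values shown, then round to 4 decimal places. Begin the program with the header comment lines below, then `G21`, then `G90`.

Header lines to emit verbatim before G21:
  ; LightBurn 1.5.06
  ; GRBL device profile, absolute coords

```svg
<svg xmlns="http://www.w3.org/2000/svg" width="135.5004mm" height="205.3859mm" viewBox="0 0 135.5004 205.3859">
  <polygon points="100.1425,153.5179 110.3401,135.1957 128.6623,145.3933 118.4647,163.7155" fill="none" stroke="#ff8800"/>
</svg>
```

; LightBurn 1.5.06
; GRBL device profile, absolute coords
G21
G90
G00 X100.1425 Y51.8680
M4 S502
G1 X110.3401 Y70.1902 F1782
G1 X128.6623 Y59.9926
G1 X118.4647 Y41.6704
G1 X100.1425 Y51.8680
M5

1 u = 1 mm; y_m = 205.3859 − y.

[1] `<polygon>` regular polygon, #ff8800→score S502 F1782: (100.1425,51.8680) → (110.3401,70.1902) → (128.6623,59.9926) → (118.4647,41.6704) → (100.1425,51.8680) (closed)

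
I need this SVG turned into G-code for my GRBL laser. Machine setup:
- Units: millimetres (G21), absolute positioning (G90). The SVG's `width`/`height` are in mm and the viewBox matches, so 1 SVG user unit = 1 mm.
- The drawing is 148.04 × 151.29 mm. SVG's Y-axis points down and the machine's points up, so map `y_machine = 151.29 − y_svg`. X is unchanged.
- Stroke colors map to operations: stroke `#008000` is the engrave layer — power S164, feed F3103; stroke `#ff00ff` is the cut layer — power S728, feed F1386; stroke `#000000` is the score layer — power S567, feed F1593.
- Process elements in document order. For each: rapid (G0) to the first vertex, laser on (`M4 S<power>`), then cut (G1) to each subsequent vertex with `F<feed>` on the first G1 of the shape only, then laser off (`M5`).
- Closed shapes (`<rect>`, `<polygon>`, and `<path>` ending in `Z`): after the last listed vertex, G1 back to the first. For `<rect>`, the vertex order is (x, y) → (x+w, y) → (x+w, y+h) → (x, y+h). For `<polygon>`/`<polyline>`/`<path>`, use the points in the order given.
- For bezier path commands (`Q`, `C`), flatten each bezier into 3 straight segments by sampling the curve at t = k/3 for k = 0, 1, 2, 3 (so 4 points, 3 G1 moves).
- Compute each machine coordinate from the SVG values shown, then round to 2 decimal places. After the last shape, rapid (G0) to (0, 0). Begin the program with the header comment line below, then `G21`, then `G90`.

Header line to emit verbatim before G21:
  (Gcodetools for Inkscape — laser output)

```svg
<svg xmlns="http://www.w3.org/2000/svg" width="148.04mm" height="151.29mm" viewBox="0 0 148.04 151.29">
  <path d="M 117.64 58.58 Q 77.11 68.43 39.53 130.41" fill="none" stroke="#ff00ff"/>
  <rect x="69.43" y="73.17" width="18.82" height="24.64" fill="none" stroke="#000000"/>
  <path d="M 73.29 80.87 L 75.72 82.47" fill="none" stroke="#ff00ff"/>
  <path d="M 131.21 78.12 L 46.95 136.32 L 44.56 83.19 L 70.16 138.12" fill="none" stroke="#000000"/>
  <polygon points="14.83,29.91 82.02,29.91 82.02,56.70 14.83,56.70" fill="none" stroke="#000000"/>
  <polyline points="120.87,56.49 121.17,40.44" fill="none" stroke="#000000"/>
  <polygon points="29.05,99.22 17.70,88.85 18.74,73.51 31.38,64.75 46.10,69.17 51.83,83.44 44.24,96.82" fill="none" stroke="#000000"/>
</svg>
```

(Gcodetools for Inkscape — laser output)
G21
G90
G0 X117.64 Y92.71
M4 S728
G1 X90.95 Y80.35 F1386
G1 X64.91 Y56.41
G1 X39.53 Y20.88
M5
G0 X69.43 Y78.12
M4 S567
G1 X88.25 Y78.12 F1593
G1 X88.25 Y53.48
G1 X69.43 Y53.48
G1 X69.43 Y78.12
M5
G0 X73.29 Y70.42
M4 S728
G1 X75.72 Y68.82 F1386
M5
G0 X131.21 Y73.17
M4 S567
G1 X46.95 Y14.97 F1593
G1 X44.56 Y68.10
G1 X70.16 Y13.17
M5
G0 X14.83 Y121.38
M4 S567
G1 X82.02 Y121.38 F1593
G1 X82.02 Y94.59
G1 X14.83 Y94.59
G1 X14.83 Y121.38
M5
G0 X120.87 Y94.80
M4 S567
G1 X121.17 Y110.85 F1593
M5
G0 X29.05 Y52.07
M4 S567
G1 X17.70 Y62.44 F1593
G1 X18.74 Y77.78
G1 X31.38 Y86.54
G1 X46.10 Y82.12
G1 X51.83 Y67.85
G1 X44.24 Y54.47
G1 X29.05 Y52.07
M5
G0 X0.00 Y0.00

viewBox `0 0 148.04 151.29` with mm width/height → 1 unit = 1 mm. Flip: y_m = 151.29 − y_svg.

**Shape 1** — `<path>` quadratic bezier, stroke `#ff00ff` → cut (S728, F1386). Control points (SVG): P0=(117.64,58.58), P1=(77.11,68.43), P2=(39.53,130.41); sampled at t=k/3. Machine vertices: (117.64,92.71) → (90.95,80.35) → (64.91,56.41) → (39.53,20.88). Open path.

**Shape 2** — `<rect>` rectangle, stroke `#000000` → score (S567, F1593). Machine vertices: (69.43,78.12) → (88.25,78.12) → (88.25,53.48) → (69.43,53.48) → (69.43,78.12). Closed: final G1 returns to the first vertex.

**Shape 3** — `<path>` line segment, stroke `#ff00ff` → cut (S728, F1386). Machine vertices: (73.29,70.42) → (75.72,68.82). Open path.

**Shape 4** — `<path>` open polyline, stroke `#000000` → score (S567, F1593). Machine vertices: (131.21,73.17) → (46.95,14.97) → (44.56,68.10) → (70.16,13.17). Open path.

**Shape 5** — `<polygon>` rectangle, stroke `#000000` → score (S567, F1593). Machine vertices: (14.83,121.38) → (82.02,121.38) → (82.02,94.59) → (14.83,94.59) → (14.83,121.38). Closed: final G1 returns to the first vertex.

**Shape 6** — `<polyline>` line segment, stroke `#000000` → score (S567, F1593). Machine vertices: (120.87,94.80) → (121.17,110.85). Open path.

**Shape 7** — `<polygon>` regular polygon, stroke `#000000` → score (S567, F1593). Machine vertices: (29.05,52.07) → (17.70,62.44) → (18.74,77.78) → (31.38,86.54) → (46.10,82.12) → (51.83,67.85) → (44.24,54.47) → (29.05,52.07). Closed: final G1 returns to the first vertex.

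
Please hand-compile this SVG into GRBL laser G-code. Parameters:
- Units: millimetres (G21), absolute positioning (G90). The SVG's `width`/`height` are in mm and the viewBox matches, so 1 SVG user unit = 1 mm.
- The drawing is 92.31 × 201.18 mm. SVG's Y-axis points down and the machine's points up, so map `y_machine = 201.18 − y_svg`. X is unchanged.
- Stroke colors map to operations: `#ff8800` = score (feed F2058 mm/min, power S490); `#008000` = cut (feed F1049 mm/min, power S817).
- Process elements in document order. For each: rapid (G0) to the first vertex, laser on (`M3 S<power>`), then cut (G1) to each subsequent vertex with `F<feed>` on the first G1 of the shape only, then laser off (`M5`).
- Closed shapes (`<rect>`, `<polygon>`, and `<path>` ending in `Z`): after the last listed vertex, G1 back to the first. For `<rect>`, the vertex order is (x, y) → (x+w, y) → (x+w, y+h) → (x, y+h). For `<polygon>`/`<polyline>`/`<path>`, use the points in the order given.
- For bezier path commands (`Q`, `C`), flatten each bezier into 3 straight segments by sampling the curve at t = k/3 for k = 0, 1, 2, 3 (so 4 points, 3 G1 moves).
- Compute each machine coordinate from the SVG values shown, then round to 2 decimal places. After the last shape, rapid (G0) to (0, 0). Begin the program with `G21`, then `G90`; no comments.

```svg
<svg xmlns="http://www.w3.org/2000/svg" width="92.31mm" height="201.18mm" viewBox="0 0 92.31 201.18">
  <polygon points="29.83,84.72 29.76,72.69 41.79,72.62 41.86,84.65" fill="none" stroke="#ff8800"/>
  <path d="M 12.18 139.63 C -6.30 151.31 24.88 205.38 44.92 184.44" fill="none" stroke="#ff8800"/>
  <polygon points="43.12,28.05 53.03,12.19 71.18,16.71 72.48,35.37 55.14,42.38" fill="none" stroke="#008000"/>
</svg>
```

G21
G90
G0 X29.83 Y116.46
M3 S490
G1 X29.76 Y128.49 F2058
G1 X41.79 Y128.56
G1 X41.86 Y116.53
G1 X29.83 Y116.46
M5
G0 X12.18 Y61.55
M3 S490
G1 X8.00 Y40.09 F2058
G1 X23.42 Y16.46
G1 X44.92 Y16.74
M5
G0 X43.12 Y173.13
M3 S817
G1 X53.03 Y188.99 F1049
G1 X71.18 Y184.47
G1 X72.48 Y165.81
G1 X55.14 Y158.80
G1 X43.12 Y173.13
M5
G0 X0.00 Y0.00

Since the viewBox matches the mm dimensions, user units are millimetres directly. The only transform is the Y-flip y_m = 201.18 − y_svg.

Shape 1 is a regular polygon drawn with `<polygon>`. Its stroke #ff8800 means score at S490, F2058. After flipping Y the toolpath is (29.83,116.46) → (29.76,128.49) → (41.79,128.56) → (41.86,116.53) → (29.83,116.46), returning to the start.

Shape 2 is a cubic bezier drawn with `<path>`. Its stroke #ff8800 means score at S490, F2058. After flipping Y the toolpath is (12.18,61.55) → (8.00,40.09) → (23.42,16.46) → (44.92,16.74).

Shape 3 is a regular polygon drawn with `<polygon>`. Its stroke #008000 means cut at S817, F1049. After flipping Y the toolpath is (43.12,173.13) → (53.03,188.99) → (71.18,184.47) → (72.48,165.81) → (55.14,158.80) → (43.12,173.13), returning to the start.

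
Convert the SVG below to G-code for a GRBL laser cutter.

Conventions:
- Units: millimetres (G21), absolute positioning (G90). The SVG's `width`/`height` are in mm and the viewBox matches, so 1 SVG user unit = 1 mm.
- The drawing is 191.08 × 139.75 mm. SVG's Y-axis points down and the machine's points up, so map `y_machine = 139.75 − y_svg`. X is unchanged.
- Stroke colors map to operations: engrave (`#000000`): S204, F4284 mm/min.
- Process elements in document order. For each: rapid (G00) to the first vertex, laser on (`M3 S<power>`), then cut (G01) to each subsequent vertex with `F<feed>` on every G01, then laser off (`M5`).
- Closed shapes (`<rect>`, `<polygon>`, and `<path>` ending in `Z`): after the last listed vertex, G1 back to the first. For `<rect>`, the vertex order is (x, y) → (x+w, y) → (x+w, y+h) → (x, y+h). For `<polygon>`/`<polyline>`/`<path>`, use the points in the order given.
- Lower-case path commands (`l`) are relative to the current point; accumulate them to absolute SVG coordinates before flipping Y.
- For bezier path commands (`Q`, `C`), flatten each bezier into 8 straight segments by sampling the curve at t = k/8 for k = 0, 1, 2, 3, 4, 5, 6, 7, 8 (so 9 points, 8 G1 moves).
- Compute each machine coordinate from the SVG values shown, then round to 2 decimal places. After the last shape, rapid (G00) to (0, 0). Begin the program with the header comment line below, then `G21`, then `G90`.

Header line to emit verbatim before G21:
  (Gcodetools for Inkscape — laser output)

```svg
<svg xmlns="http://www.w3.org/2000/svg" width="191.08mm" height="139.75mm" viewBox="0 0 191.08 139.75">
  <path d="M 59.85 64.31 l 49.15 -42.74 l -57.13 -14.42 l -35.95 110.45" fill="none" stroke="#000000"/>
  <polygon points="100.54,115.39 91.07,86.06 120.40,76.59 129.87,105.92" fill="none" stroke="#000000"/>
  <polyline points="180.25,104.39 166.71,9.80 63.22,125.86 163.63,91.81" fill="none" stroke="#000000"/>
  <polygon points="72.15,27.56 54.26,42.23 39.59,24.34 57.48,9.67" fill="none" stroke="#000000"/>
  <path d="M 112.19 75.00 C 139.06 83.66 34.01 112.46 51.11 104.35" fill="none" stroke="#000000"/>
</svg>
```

1 u = 1 mm; y_m = 139.75 − y.

[1] `<path>` open polyline, #000000→engrave S204 F4284: (59.85,75.44) → (109.00,118.18) → (51.87,132.60) → (15.92,22.15)

[2] `<polygon>` regular polygon, #000000→engrave S204 F4284: (100.54,24.36) → (91.07,53.69) → (120.40,63.16) → (129.87,33.83) → (100.54,24.36) (closed)

[3] `<polyline>` open polyline, #000000→engrave S204 F4284: (180.25,35.36) → (166.71,129.95) → (63.22,13.89) → (163.63,47.94)

[4] `<polygon>` regular polygon, #000000→engrave S204 F4284: (72.15,112.19) → (54.26,97.52) → (39.59,115.41) → (57.48,130.08) → (72.15,112.19) (closed)

[5] `<path>` cubic bezier, #000000→engrave S204 F4284: (112.19,64.75) → (116.58,60.67) → (111.58,55.37) → (100.16,49.52) → (85.31,43.79) → (70.01,38.84) → (57.22,35.35) → (49.93,33.98) → (51.11,35.40)

(Gcodetools for Inkscape — laser output)
G21
G90
G00 X59.85 Y75.44
M3 S204
G01 X109.00 Y118.18 F4284
G01 X51.87 Y132.60 F4284
G01 X15.92 Y22.15 F4284
M5
G00 X100.54 Y24.36
M3 S204
G01 X91.07 Y53.69 F4284
G01 X120.40 Y63.16 F4284
G01 X129.87 Y33.83 F4284
G01 X100.54 Y24.36 F4284
M5
G00 X180.25 Y35.36
M3 S204
G01 X166.71 Y129.95 F4284
G01 X63.22 Y13.89 F4284
G01 X163.63 Y47.94 F4284
M5
G00 X72.15 Y112.19
M3 S204
G01 X54.26 Y97.52 F4284
G01 X39.59 Y115.41 F4284
G01 X57.48 Y130.08 F4284
G01 X72.15 Y112.19 F4284
M5
G00 X112.19 Y64.75
M3 S204
G01 X116.58 Y60.67 F4284
G01 X111.58 Y55.37 F4284
G01 X100.16 Y49.52 F4284
G01 X85.31 Y43.79 F4284
G01 X70.01 Y38.84 F4284
G01 X57.22 Y35.35 F4284
G01 X49.93 Y33.98 F4284
G01 X51.11 Y35.40 F4284
M5
G00 X0.00 Y0.00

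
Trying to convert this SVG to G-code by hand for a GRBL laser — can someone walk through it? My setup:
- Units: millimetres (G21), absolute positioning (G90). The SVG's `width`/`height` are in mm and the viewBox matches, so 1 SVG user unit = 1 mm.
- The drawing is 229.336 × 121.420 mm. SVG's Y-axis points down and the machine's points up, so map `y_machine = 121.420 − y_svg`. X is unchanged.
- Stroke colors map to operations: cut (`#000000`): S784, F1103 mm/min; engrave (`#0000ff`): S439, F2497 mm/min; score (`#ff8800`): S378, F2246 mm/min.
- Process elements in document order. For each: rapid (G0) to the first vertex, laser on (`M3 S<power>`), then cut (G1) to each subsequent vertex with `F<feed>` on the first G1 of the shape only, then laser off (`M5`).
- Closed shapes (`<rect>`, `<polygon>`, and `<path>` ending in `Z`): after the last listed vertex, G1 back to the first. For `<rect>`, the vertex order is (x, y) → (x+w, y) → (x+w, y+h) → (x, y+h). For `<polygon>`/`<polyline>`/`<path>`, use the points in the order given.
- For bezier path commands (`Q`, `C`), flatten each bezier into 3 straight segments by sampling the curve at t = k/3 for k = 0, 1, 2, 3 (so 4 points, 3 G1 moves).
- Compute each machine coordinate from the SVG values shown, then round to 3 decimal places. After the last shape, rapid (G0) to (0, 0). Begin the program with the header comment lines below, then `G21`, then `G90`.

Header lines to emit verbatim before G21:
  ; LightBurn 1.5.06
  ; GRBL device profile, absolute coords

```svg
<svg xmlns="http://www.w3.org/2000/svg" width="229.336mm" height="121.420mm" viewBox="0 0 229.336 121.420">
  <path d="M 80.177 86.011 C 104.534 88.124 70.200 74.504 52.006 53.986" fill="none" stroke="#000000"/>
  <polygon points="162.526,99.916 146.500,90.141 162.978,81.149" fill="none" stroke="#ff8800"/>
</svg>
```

; LightBurn 1.5.06
; GRBL device profile, absolute coords
G21
G90
G0 X80.177 Y35.409
M3 S784
G1 X87.742 Y38.213 F1103
G1 X72.808 Y49.543
G1 X52.006 Y67.434
M5
G0 X162.526 Y21.504
M3 S378
G1 X146.500 Y31.279 F2246
G1 X162.978 Y40.271
G1 X162.526 Y21.504
M5
G0 X0.000 Y0.000

1 u = 1 mm; y_m = 121.420 − y.

[1] `<path>` cubic bezier, #000000→cut S784 F1103: (80.177,35.409) → (87.742,38.213) → (72.808,49.543) → (52.006,67.434)

[2] `<polygon>` regular polygon, #ff8800→score S378 F2246: (162.526,21.504) → (146.500,31.279) → (162.978,40.271) → (162.526,21.504) (closed)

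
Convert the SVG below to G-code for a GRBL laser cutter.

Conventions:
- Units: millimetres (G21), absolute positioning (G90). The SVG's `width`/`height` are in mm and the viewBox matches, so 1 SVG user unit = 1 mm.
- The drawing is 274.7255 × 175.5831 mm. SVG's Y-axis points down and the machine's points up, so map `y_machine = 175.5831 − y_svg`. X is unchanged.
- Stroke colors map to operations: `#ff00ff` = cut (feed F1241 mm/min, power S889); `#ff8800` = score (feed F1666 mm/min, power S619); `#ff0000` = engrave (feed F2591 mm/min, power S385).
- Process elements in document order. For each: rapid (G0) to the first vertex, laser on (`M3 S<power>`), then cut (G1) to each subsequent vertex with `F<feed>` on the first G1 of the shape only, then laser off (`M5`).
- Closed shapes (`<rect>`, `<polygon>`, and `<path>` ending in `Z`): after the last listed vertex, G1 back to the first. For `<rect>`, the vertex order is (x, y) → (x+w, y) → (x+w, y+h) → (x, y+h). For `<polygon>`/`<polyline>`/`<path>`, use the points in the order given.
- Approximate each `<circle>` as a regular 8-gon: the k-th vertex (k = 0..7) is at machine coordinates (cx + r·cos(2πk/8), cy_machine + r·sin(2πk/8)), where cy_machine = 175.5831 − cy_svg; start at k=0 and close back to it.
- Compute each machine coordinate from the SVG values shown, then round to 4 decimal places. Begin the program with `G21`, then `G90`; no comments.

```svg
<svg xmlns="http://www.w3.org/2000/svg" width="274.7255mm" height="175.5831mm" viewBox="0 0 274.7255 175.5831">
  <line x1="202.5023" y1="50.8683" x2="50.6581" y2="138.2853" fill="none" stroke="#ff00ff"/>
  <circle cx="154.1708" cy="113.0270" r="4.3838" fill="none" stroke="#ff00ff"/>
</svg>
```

G21
G90
G0 X202.5023 Y124.7148
M3 S889
G1 X50.6581 Y37.2978 F1241
M5
G0 X158.5546 Y62.5561
M3 S889
G1 X157.2706 Y65.6559 F1241
G1 X154.1708 Y66.9399
G1 X151.0710 Y65.6559
G1 X149.7870 Y62.5561
G1 X151.0710 Y59.4563
G1 X154.1708 Y58.1723
G1 X157.2706 Y59.4563
G1 X158.5546 Y62.5561
M5

viewBox `0 0 274.7255 175.5831` with mm width/height → 1 unit = 1 mm. Flip: y_m = 175.5831 − y_svg.

**Shape 1** — `<line>` line segment, stroke `#ff00ff` → cut (S889, F1241). Machine vertices: (202.5023,124.7148) → (50.6581,37.2978). Open path.

**Shape 2** — `<circle>` circle, stroke `#ff00ff` → cut (S889, F1241). Machine vertices: (158.5546,62.5561) → (157.2706,65.6559) → (154.1708,66.9399) → (151.0710,65.6559) → (149.7870,62.5561) → (151.0710,59.4563) → (154.1708,58.1723) → (157.2706,59.4563) → (158.5546,62.5561). Closed: final G1 returns to the first vertex.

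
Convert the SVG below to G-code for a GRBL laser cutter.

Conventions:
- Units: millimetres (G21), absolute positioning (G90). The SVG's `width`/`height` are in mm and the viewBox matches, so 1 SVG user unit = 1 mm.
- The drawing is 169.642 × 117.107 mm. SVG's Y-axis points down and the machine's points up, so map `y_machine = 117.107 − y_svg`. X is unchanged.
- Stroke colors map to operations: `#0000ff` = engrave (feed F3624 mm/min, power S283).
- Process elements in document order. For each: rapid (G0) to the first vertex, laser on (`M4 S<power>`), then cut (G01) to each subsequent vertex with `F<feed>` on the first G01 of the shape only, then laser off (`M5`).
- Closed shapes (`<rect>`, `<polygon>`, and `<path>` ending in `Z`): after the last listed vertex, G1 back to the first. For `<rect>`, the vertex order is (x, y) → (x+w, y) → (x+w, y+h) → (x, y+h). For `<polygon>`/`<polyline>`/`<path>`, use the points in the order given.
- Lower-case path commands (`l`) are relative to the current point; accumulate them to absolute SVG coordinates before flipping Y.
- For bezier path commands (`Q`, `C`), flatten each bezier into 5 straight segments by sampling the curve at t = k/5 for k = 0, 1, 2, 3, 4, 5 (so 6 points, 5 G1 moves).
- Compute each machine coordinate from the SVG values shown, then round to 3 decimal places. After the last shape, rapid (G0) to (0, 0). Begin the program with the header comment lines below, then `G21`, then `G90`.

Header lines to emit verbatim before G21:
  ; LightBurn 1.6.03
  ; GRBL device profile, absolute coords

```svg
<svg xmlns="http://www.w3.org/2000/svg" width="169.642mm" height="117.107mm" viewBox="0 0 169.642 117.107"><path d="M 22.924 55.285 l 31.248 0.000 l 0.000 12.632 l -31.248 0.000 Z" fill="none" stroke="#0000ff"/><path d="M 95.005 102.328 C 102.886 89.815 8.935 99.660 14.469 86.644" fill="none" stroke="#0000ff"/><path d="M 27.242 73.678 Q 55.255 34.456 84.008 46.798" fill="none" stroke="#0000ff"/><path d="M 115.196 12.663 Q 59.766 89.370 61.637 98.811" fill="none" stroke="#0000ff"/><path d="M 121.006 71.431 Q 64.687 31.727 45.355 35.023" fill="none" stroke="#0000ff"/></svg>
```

viewBox `0 0 169.642 117.107` with mm width/height → 1 unit = 1 mm. Flip: y_m = 117.107 − y_svg.

**Shape 1** — `<path>` rectangle, stroke `#0000ff` → engrave (S283, F3624). Machine vertices: (22.924,61.822) → (54.172,61.822) → (54.172,49.190) → (22.924,49.190) → (22.924,61.822). Closed: final G1 returns to the first vertex.

**Shape 2** — `<path>` cubic bezier, stroke `#0000ff` → engrave (S283, F3624). Control points (SVG): P0=(95.005,102.328), P1=(102.886,89.815), P2=(8.935,99.660), P3=(14.469,86.644); sampled at t=k/5. Machine vertices: (95.005,14.779) → (89.124,19.966) → (68.467,21.957) → (42.697,22.923) → (21.476,25.035) → (14.469,30.463). Open path.

**Shape 3** — `<path>` quadratic bezier, stroke `#0000ff` → engrave (S283, F3624). Control points (SVG): P0=(27.242,73.678), P1=(55.255,34.456), P2=(84.008,46.798); sampled at t=k/5. Machine vertices: (27.242,43.429) → (38.477,57.055) → (49.771,66.556) → (61.124,71.932) → (72.536,73.183) → (84.008,70.309). Open path.

**Shape 4** — `<path>` quadratic bezier, stroke `#0000ff` → engrave (S283, F3624). Control points (SVG): P0=(115.196,12.663), P1=(59.766,89.370), P2=(61.637,98.811); sampled at t=k/5. Machine vertices: (115.196,104.444) → (95.316,76.452) → (80.020,53.841) → (69.308,36.611) → (63.181,24.763) → (61.637,18.296). Open path.

**Shape 5** — `<path>` quadratic bezier, stroke `#0000ff` → engrave (S283, F3624). Control points (SVG): P0=(121.006,71.431), P1=(64.687,31.727), P2=(45.355,35.023); sampled at t=k/5. Machine vertices: (121.006,45.676) → (99.958,59.838) → (81.869,70.559) → (66.739,77.841) → (54.567,81.682) → (45.355,82.084). Open path.

; LightBurn 1.6.03
; GRBL device profile, absolute coords
G21
G90
G0 X22.924 Y61.822
M4 S283
G01 X54.172 Y61.822 F3624
G01 X54.172 Y49.190
G01 X22.924 Y49.190
G01 X22.924 Y61.822
M5
G0 X95.005 Y14.779
M4 S283
G01 X89.124 Y19.966 F3624
G01 X68.467 Y21.957
G01 X42.697 Y22.923
G01 X21.476 Y25.035
G01 X14.469 Y30.463
M5
G0 X27.242 Y43.429
M4 S283
G01 X38.477 Y57.055 F3624
G01 X49.771 Y66.556
G01 X61.124 Y71.932
G01 X72.536 Y73.183
G01 X84.008 Y70.309
M5
G0 X115.196 Y104.444
M4 S283
G01 X95.316 Y76.452 F3624
G01 X80.020 Y53.841
G01 X69.308 Y36.611
G01 X63.181 Y24.763
G01 X61.637 Y18.296
M5
G0 X121.006 Y45.676
M4 S283
G01 X99.958 Y59.838 F3624
G01 X81.869 Y70.559
G01 X66.739 Y77.841
G01 X54.567 Y81.682
G01 X45.355 Y82.084
M5
G0 X0.000 Y0.000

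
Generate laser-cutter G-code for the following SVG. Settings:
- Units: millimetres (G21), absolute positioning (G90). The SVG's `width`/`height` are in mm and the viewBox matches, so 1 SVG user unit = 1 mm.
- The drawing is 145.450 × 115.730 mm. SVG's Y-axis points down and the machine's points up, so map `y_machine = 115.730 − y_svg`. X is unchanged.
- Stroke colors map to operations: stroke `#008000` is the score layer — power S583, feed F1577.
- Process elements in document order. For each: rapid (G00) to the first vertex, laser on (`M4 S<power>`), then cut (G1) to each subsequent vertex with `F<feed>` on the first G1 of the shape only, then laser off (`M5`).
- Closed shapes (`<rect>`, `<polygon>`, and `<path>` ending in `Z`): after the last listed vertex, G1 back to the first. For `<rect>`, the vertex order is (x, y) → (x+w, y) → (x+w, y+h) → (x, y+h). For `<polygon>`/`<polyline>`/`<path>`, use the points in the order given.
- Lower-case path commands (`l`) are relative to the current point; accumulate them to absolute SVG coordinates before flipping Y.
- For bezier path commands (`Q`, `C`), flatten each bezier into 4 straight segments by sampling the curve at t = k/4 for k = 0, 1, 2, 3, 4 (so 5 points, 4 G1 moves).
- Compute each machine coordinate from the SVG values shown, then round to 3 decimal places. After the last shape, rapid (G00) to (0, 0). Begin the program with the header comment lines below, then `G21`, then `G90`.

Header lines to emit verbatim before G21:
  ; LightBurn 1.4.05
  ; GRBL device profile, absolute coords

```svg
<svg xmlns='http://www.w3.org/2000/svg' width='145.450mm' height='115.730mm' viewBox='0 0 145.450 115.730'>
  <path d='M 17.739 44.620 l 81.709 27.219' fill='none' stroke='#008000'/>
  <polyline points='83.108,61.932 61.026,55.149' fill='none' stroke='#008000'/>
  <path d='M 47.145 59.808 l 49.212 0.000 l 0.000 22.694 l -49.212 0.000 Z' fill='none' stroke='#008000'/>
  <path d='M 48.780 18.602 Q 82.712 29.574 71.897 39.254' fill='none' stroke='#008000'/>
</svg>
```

; LightBurn 1.4.05
; GRBL device profile, absolute coords
G21
G90
G00 X17.739 Y71.110
M4 S583
G1 X99.448 Y43.891 F1577
M5
G00 X83.108 Y53.798
M4 S583
G1 X61.026 Y60.581 F1577
M5
G00 X47.145 Y55.922
M4 S583
G1 X96.357 Y55.922 F1577
G1 X96.357 Y33.228
G1 X47.145 Y33.228
G1 X47.145 Y55.922
M5
G00 X48.780 Y97.128
M4 S583
G1 X62.949 Y91.723 F1577
G1 X71.525 Y86.479
G1 X74.508 Y81.397
G1 X71.897 Y76.476
M5
G00 X0.000 Y0.000

1 u = 1 mm; y_m = 115.730 − y.

[1] `<path>` line segment, #008000→score S583 F1577: (17.739,71.110) → (99.448,43.891)

[2] `<polyline>` line segment, #008000→score S583 F1577: (83.108,53.798) → (61.026,60.581)

[3] `<path>` rectangle, #008000→score S583 F1577: (47.145,55.922) → (96.357,55.922) → (96.357,33.228) → (47.145,33.228) → (47.145,55.922) (closed)

[4] `<path>` quadratic bezier, #008000→score S583 F1577: (48.780,97.128) → (62.949,91.723) → (71.525,86.479) → (74.508,81.397) → (71.897,76.476)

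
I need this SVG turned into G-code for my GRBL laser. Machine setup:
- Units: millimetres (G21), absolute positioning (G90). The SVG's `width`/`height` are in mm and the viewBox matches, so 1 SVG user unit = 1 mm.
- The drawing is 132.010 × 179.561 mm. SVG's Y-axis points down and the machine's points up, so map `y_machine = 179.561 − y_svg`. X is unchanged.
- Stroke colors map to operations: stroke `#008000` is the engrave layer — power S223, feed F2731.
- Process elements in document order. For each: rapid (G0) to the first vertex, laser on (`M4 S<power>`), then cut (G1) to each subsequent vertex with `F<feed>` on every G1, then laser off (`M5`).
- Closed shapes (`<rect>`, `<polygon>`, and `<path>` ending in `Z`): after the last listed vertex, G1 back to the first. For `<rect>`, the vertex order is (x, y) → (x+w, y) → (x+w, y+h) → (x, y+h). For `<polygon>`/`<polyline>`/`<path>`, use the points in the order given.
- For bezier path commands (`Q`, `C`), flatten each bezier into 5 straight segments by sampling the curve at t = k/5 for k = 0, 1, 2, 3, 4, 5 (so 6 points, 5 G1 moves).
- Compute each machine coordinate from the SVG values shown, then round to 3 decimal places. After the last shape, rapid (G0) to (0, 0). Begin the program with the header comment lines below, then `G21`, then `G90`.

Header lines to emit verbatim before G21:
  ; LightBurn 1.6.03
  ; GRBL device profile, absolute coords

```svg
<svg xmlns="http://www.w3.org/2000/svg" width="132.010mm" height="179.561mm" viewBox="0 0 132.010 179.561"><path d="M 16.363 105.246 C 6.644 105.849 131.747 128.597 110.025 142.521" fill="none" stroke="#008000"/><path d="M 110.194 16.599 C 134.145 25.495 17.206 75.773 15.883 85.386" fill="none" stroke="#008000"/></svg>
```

Since the viewBox matches the mm dimensions, user units are millimetres directly. The only transform is the Y-flip y_m = 179.561 − y_svg.

Shape 1 is a cubic bezier drawn with `<path>`. Its stroke #008000 means engrave at S223, F2731. After flipping Y the toolpath is (16.363,74.315) → (24.457,71.544) → (51.389,64.944) → (83.641,56.002) → (107.692,46.206) → (110.025,37.040).

Shape 2 is a cubic bezier drawn with `<path>`. Its stroke #008000 means engrave at S223, F2731. After flipping Y the toolpath is (110.194,162.962) → (109.710,153.315) → (87.724,137.674) → (56.550,119.979) → (28.499,104.166) → (15.883,94.175).

; LightBurn 1.6.03
; GRBL device profile, absolute coords
G21
G90
G0 X16.363 Y74.315
M4 S223
G1 X24.457 Y71.544 F2731
G1 X51.389 Y64.944 F2731
G1 X83.641 Y56.002 F2731
G1 X107.692 Y46.206 F2731
G1 X110.025 Y37.040 F2731
M5
G0 X110.194 Y162.962
M4 S223
G1 X109.710 Y153.315 F2731
G1 X87.724 Y137.674 F2731
G1 X56.550 Y119.979 F2731
G1 X28.499 Y104.166 F2731
G1 X15.883 Y94.175 F2731
M5
G0 X0.000 Y0.000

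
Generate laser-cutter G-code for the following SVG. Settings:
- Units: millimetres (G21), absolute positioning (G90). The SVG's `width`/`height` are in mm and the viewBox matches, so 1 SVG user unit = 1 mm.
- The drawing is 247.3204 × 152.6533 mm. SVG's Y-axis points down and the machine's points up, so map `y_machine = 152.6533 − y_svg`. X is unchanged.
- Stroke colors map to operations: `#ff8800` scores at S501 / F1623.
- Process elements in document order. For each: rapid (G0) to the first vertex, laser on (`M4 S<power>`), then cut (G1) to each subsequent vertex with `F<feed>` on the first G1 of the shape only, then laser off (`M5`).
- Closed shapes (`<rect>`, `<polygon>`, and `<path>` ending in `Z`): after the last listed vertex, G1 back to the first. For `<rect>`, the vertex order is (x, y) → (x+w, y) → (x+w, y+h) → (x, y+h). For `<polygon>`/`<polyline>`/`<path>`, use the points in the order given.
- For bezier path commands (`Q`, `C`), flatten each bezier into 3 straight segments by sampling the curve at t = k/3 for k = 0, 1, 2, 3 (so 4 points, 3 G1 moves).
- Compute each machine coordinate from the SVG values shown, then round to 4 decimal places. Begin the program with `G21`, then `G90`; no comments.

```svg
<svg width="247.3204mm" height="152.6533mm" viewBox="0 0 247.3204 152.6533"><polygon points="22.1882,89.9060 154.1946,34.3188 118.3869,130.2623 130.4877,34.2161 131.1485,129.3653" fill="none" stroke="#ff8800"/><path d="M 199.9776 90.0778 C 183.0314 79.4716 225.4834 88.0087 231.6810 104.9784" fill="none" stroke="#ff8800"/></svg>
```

G21
G90
G0 X22.1882 Y62.7473
M4 S501
G1 X154.1946 Y118.3345 F1623
G1 X118.3869 Y22.3910
G1 X130.4877 Y118.4372
G1 X131.1485 Y23.2880
G1 X22.1882 Y62.7473
M5
G0 X199.9776 Y62.5755
M4 S501
G1 X199.2881 Y67.1973 F1623
G1 X216.9413 Y61.4370
G1 X231.6810 Y47.6749
M5

viewBox `0 0 247.3204 152.6533` with mm width/height → 1 unit = 1 mm. Flip: y_m = 152.6533 − y_svg.

**Shape 1** — `<polygon>` closed polygon, stroke `#ff8800` → score (S501, F1623). Machine vertices: (22.1882,62.7473) → (154.1946,118.3345) → (118.3869,22.3910) → (130.4877,118.4372) → (131.1485,23.2880) → (22.1882,62.7473). Closed: final G1 returns to the first vertex.

**Shape 2** — `<path>` cubic bezier, stroke `#ff8800` → score (S501, F1623). Control points (SVG): P0=(199.9776,90.0778), P1=(183.0314,79.4716), P2=(225.4834,88.0087), P3=(231.6810,104.9784); sampled at t=k/3. Machine vertices: (199.9776,62.5755) → (199.2881,67.1973) → (216.9413,61.4370) → (231.6810,47.6749). Open path.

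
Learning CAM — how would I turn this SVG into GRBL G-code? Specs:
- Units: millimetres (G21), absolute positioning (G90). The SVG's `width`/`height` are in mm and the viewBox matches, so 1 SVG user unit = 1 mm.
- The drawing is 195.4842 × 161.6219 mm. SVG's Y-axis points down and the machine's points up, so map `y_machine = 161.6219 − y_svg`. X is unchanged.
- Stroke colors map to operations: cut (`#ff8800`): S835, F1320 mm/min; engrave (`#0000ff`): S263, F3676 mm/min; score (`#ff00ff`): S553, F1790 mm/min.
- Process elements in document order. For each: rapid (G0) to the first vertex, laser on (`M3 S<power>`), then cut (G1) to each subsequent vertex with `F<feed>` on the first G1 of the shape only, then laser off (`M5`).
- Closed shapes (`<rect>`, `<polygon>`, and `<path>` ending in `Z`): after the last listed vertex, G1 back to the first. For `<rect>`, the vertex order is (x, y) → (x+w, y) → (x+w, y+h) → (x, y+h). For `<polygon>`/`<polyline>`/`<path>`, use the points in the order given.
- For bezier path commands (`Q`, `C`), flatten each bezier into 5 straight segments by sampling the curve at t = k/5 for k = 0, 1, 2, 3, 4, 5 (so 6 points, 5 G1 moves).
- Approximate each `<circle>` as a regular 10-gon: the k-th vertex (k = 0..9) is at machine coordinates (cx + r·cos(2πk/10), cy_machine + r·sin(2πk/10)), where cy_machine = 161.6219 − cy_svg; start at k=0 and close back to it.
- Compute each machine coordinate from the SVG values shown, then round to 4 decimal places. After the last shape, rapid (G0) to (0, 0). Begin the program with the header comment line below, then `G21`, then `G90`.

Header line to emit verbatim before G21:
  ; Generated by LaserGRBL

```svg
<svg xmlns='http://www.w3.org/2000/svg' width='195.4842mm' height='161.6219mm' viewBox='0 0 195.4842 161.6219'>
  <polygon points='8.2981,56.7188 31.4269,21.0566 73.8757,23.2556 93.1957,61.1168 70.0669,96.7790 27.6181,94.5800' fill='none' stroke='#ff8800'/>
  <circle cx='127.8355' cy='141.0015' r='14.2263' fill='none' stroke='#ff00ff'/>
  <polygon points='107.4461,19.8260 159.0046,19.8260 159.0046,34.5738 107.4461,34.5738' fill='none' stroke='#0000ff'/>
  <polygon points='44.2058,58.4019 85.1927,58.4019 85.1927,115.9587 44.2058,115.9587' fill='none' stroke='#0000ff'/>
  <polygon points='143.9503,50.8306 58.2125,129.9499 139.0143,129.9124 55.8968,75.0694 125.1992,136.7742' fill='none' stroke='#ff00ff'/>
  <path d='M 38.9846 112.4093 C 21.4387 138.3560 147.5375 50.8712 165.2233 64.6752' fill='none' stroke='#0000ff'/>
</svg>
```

1 u = 1 mm; y_m = 161.6219 − y.

[1] `<polygon>` regular polygon, #ff8800→cut S835 F1320: (8.2981,104.9031) → (31.4269,140.5653) → (73.8757,138.3663) → (93.1957,100.5051) → (70.0669,64.8429) → (27.6181,67.0419) → (8.2981,104.9031) (closed)

[2] `<circle>` circle, #ff00ff→score S553 F1790: (142.0618,20.6204) → (139.3448,28.9824) → (132.2317,34.1504) → (123.4393,34.1504) → (116.3262,28.9824) → (113.6092,20.6204) → (116.3262,12.2584) → (123.4393,7.0904) → (132.2317,7.0904) → (139.3448,12.2584) → (142.0618,20.6204) (closed)

[3] `<polygon>` rectangle, #0000ff→engrave S263 F3676: (107.4461,141.7959) → (159.0046,141.7959) → (159.0046,127.0481) → (107.4461,127.0481) → (107.4461,141.7959) (closed)

[4] `<polygon>` rectangle, #0000ff→engrave S263 F3676: (44.2058,103.2200) → (85.1927,103.2200) → (85.1927,45.6632) → (44.2058,45.6632) → (44.2058,103.2200) (closed)

[5] `<polygon>` closed polygon, #ff00ff→score S553 F1790: (143.9503,110.7913) → (58.2125,31.6720) → (139.0143,31.7095) → (55.8968,86.5525) → (125.1992,24.8477) → (143.9503,110.7913) (closed)

[6] `<path>` cubic bezier, #0000ff→engrave S263 F3676: (38.9846,49.2126) → (43.6780,45.5386) → (70.7473,58.7816) → (108.0938,78.6350) → (143.6187,94.7922) → (165.2233,96.9467)

; Generated by LaserGRBL
G21
G90
G0 X8.2981 Y104.9031
M3 S835
G1 X31.4269 Y140.5653 F1320
G1 X73.8757 Y138.3663
G1 X93.1957 Y100.5051
G1 X70.0669 Y64.8429
G1 X27.6181 Y67.0419
G1 X8.2981 Y104.9031
M5
G0 X142.0618 Y20.6204
M3 S553
G1 X139.3448 Y28.9824 F1790
G1 X132.2317 Y34.1504
G1 X123.4393 Y34.1504
G1 X116.3262 Y28.9824
G1 X113.6092 Y20.6204
G1 X116.3262 Y12.2584
G1 X123.4393 Y7.0904
G1 X132.2317 Y7.0904
G1 X139.3448 Y12.2584
G1 X142.0618 Y20.6204
M5
G0 X107.4461 Y141.7959
M3 S263
G1 X159.0046 Y141.7959 F3676
G1 X159.0046 Y127.0481
G1 X107.4461 Y127.0481
G1 X107.4461 Y141.7959
M5
G0 X44.2058 Y103.2200
M3 S263
G1 X85.1927 Y103.2200 F3676
G1 X85.1927 Y45.6632
G1 X44.2058 Y45.6632
G1 X44.2058 Y103.2200
M5
G0 X143.9503 Y110.7913
M3 S553
G1 X58.2125 Y31.6720 F1790
G1 X139.0143 Y31.7095
G1 X55.8968 Y86.5525
G1 X125.1992 Y24.8477
G1 X143.9503 Y110.7913
M5
G0 X38.9846 Y49.2126
M3 S263
G1 X43.6780 Y45.5386 F3676
G1 X70.7473 Y58.7816
G1 X108.0938 Y78.6350
G1 X143.6187 Y94.7922
G1 X165.2233 Y96.9467
M5
G0 X0.0000 Y0.0000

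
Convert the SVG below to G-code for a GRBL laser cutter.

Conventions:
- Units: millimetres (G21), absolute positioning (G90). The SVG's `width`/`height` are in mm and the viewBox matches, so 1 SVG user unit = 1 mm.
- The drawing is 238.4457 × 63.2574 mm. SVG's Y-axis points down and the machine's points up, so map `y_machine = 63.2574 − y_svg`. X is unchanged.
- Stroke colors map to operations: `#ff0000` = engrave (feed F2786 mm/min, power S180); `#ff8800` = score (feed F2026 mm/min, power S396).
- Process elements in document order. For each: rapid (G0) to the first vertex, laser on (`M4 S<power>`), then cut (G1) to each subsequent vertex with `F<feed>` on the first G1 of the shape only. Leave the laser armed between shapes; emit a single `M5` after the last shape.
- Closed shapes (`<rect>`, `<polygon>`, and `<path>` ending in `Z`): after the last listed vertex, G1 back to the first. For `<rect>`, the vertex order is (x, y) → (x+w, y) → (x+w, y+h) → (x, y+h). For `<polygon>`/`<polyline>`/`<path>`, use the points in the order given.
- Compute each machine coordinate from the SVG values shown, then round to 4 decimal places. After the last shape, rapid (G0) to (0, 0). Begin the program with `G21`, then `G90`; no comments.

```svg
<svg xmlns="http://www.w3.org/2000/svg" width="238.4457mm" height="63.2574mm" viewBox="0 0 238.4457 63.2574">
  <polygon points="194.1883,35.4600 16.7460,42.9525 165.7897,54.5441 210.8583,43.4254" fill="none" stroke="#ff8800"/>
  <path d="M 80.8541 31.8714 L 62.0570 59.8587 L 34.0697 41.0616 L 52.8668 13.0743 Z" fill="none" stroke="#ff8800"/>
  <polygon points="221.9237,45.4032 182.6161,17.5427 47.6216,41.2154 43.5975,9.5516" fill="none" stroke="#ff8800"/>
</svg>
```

viewBox `0 0 238.4457 63.2574` with mm width/height → 1 unit = 1 mm. Flip: y_m = 63.2574 − y_svg.

**Shape 1** — `<polygon>` closed polygon, stroke `#ff8800` → score (S396, F2026). Machine vertices: (194.1883,27.7974) → (16.7460,20.3049) → (165.7897,8.7133) → (210.8583,19.8320) → (194.1883,27.7974). Closed: final G1 returns to the first vertex.

**Shape 2** — `<path>` regular polygon, stroke `#ff8800` → score (S396, F2026). Machine vertices: (80.8541,31.3860) → (62.0570,3.3987) → (34.0697,22.1958) → (52.8668,50.1831) → (80.8541,31.3860). Closed: final G1 returns to the first vertex.

**Shape 3** — `<polygon>` closed polygon, stroke `#ff8800` → score (S396, F2026). Machine vertices: (221.9237,17.8542) → (182.6161,45.7147) → (47.6216,22.0420) → (43.5975,53.7058) → (221.9237,17.8542). Closed: final G1 returns to the first vertex.

G21
G90
G0 X194.1883 Y27.7974
M4 S396
G1 X16.7460 Y20.3049 F2026
G1 X165.7897 Y8.7133
G1 X210.8583 Y19.8320
G1 X194.1883 Y27.7974
G0 X80.8541 Y31.3860
M4 S396
G1 X62.0570 Y3.3987 F2026
G1 X34.0697 Y22.1958
G1 X52.8668 Y50.1831
G1 X80.8541 Y31.3860
G0 X221.9237 Y17.8542
M4 S396
G1 X182.6161 Y45.7147 F2026
G1 X47.6216 Y22.0420
G1 X43.5975 Y53.7058
G1 X221.9237 Y17.8542
M5
G0 X0.0000 Y0.0000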